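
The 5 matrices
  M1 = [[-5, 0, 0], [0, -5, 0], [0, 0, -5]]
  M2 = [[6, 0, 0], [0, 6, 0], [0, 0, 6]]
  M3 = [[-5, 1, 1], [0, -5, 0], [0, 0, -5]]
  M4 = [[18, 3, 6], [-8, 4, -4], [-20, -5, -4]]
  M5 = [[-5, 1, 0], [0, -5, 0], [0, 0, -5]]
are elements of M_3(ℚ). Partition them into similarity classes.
4 classes: {M1}, {M2}, {M3, M5}, {M4}

Characteristic polynomials: χ_{M1} = (x + 5)^3, χ_{M2} = (x - 6)^3, χ_{M3} = (x + 5)^3, χ_{M4} = (x - 6)^3, χ_{M5} = (x + 5)^3.

{M1}: invariant factors x + 5, x + 5, x + 5.

{M2}: invariant factors x - 6, x - 6, x - 6.

{M3, M5}: invariant factors x + 5, (x + 5)^2.

{M4}: invariant factors x - 6, (x - 6)^2.

Matrices are similar if and only if their invariant-factor lists agree; the partition into similarity classes is {M1}, {M2}, {M3, M5}, {M4}.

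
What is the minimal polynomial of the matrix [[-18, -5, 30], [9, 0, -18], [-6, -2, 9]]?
The characteristic polynomial factors as (x + 3)^3. The minimal polynomial is ∏(x - λ)^{k_λ} where k_λ is the size of the largest Jordan block at λ.

For λ = -3: rank(A + 3I) = 1, and the largest Jordan block has size 2 (the smallest k with rank((A + 3I)^k) = rank((A + 3I)^(k+1))).

So m_A(x) = (x + 3)^2.

m_A(x) = (x + 3)^2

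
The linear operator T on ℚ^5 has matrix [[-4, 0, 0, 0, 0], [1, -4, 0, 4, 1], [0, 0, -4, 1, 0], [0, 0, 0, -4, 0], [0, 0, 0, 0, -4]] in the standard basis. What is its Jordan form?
The characteristic polynomial is det(xI - A) = (x + 4)^5, so the eigenvalues are -4 (algebraic multiplicity 5).

For λ = -4: rank(A + 4I) = 2, rank((A + 4I)^2) = 0. The eigenspace has dimension 5 - 2 = 3, so there are 3 Jordan blocks; the rank sequence gives block sizes [2, 2, 1].

Assembling the blocks gives the Jordan form J above.

J = [[-4, 1, 0, 0, 0], [0, -4, 0, 0, 0], [0, 0, -4, 1, 0], [0, 0, 0, -4, 0], [0, 0, 0, 0, -4]]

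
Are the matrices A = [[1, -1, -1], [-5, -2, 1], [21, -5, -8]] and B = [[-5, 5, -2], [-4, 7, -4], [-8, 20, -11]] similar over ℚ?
Both have characteristic polynomial (x + 3)^3, but the minimal polynomial of A is (x + 3)^3 while the minimal polynomial of B is (x + 3)^2. The minimal polynomial is a similarity invariant, so A and B are not similar.

No.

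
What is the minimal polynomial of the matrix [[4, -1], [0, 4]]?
m_A(x) = (x - 4)^2

The characteristic polynomial factors as (x - 4)^2. The minimal polynomial is ∏(x - λ)^{k_λ} where k_λ is the size of the largest Jordan block at λ.

For λ = 4: rank(A - 4I) = 1, and the largest Jordan block has size 2 (the smallest k with rank((A - 4I)^k) = rank((A - 4I)^(k+1))).

So m_A(x) = (x - 4)^2.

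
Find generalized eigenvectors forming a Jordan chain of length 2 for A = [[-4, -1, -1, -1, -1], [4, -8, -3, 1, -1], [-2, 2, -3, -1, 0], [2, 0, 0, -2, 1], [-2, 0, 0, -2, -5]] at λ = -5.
We seek v_1 ∈ ker((A + 5I)^2) \ ker(A + 5I), then set v_{i+1} = (A + 5I) v_i.

One such chain is v_1 = [[1, 2, -1, -1, 1]]^T, v_2 = [[0, -1, 1, 0, 0]]^T. Check: (A + 5I) v_2 = [[0, 0, 0, 0, 0]]^T = 0.

v_1 = [[1, 2, -1, -1, 1]]^T, v_2 = [[0, -1, 1, 0, 0]]^T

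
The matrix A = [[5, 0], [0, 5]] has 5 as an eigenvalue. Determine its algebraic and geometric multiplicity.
The characteristic polynomial is (x - 5)^2, so the factor x - 5 appears with exponent 2: the algebraic multiplicity is 2.

rank(A - 5I) = 0, so the eigenspace has dimension 2 - 0 = 2: the geometric multiplicity is 2.

algebraic multiplicity 2, geometric multiplicity 2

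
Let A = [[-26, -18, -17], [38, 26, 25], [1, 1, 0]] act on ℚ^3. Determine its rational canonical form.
R = [[0, 0, -4], [1, 0, 0], [0, 1, 0]]

The invariant factors of A (the non-unit diagonal entries of the Smith normal form of xI - A over ℚ[x]) are x^3 + 4, each dividing the next. The characteristic polynomial is their product, x^3 + 4.

The rational canonical form is the block-diagonal matrix of companion matrices C(f_i):
R = [[0, 0, -4], [1, 0, 0], [0, 1, 0]].

Note the characteristic polynomial does not split into linear factors over ℚ, so A has no Jordan form over ℚ; the rational canonical form exists over any field.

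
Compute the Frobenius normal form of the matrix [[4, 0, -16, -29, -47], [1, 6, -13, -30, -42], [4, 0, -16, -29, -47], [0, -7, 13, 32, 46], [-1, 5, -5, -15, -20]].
R = [[0, 0, 0, 0, 0], [1, 0, 0, 0, 6], [0, 1, 0, 0, 5], [0, 0, 1, 0, -1], [0, 0, 0, 1, 6]]

The invariant factors of A (the non-unit diagonal entries of the Smith normal form of xI - A over ℚ[x]) are x(x - 6)(x^3 + x + 1), each dividing the next. The characteristic polynomial is their product, x(x - 6)(x^3 + x + 1).

The rational canonical form is the block-diagonal matrix of companion matrices C(f_i):
R = [[0, 0, 0, 0, 0], [1, 0, 0, 0, 6], [0, 1, 0, 0, 5], [0, 0, 1, 0, -1], [0, 0, 0, 1, 6]].

Note the characteristic polynomial does not split into linear factors over ℚ, so A has no Jordan form over ℚ; the rational canonical form exists over any field.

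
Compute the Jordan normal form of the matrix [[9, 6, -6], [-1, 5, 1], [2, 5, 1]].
J = [[3, 0, 0], [0, 6, 1], [0, 0, 6]]

The characteristic polynomial is det(xI - A) = (x - 6)^2(x - 3), so the eigenvalues are 3 (algebraic multiplicity 1), 6 (algebraic multiplicity 2).

For λ = 3: algebraic multiplicity 1 gives one 1×1 block.

For λ = 6: rank(A - 6I) = 2, rank((A - 6I)^2) = 1. The eigenspace has dimension 3 - 2 = 1, so there is 1 Jordan block; the rank sequence gives block sizes [2].

Assembling the blocks gives the Jordan form J above.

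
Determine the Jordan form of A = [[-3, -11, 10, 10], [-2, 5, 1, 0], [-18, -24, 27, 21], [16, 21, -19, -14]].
The characteristic polynomial is det(xI - A) = (x - 6)^3(x + 3), so the eigenvalues are -3 (algebraic multiplicity 1), 6 (algebraic multiplicity 3).

For λ = -3: algebraic multiplicity 1 gives one 1×1 block.

For λ = 6: rank(A - 6I) = 3, rank((A - 6I)^2) = 2, rank((A - 6I)^3) = 1. The eigenspace has dimension 4 - 3 = 1, so there is 1 Jordan block; the rank sequence gives block sizes [3].

Assembling the blocks gives the Jordan form J above.

J = [[-3, 0, 0, 0], [0, 6, 1, 0], [0, 0, 6, 1], [0, 0, 0, 6]]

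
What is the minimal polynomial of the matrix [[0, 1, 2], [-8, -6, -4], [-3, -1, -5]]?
m_A(x) = (x + 3)(x + 4)^2

The characteristic polynomial factors as (x + 3)(x + 4)^2. The minimal polynomial is ∏(x - λ)^{k_λ} where k_λ is the size of the largest Jordan block at λ.

For λ = -4: rank(A + 4I) = 2, and the largest Jordan block has size 2 (the smallest k with rank((A + 4I)^k) = rank((A + 4I)^(k+1))).
For λ = -3: rank(A + 3I) = 2, and the largest Jordan block has size 1 (the smallest k with rank((A + 3I)^k) = rank((A + 3I)^(k+1))).

So m_A(x) = (x + 3)(x + 4)^2.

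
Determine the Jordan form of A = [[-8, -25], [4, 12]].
J = [[2, 1], [0, 2]]

The characteristic polynomial is det(xI - A) = (x - 2)^2, so the eigenvalues are 2 (algebraic multiplicity 2).

For λ = 2: rank(A - 2I) = 1, rank((A - 2I)^2) = 0. The eigenspace has dimension 2 - 1 = 1, so there is 1 Jordan block; the rank sequence gives block sizes [2].

Assembling the blocks gives the Jordan form J above.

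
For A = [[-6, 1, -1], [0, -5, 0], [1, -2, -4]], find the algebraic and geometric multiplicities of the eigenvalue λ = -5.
algebraic multiplicity 3, geometric multiplicity 1

The characteristic polynomial is (x + 5)^3, so the factor x + 5 appears with exponent 3: the algebraic multiplicity is 3.

rank(A + 5I) = 2, so the eigenspace has dimension 3 - 2 = 1: the geometric multiplicity is 1.

Since 1 < 3, A is not diagonalizable.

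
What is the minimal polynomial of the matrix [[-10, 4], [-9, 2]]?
The characteristic polynomial factors as (x + 4)^2. The minimal polynomial is ∏(x - λ)^{k_λ} where k_λ is the size of the largest Jordan block at λ.

For λ = -4: rank(A + 4I) = 1, and the largest Jordan block has size 2 (the smallest k with rank((A + 4I)^k) = rank((A + 4I)^(k+1))).

So m_A(x) = (x + 4)^2.

m_A(x) = (x + 4)^2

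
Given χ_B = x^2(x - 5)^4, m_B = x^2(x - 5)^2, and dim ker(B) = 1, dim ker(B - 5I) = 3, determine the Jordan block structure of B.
λ = 0: algebraic multiplicity 2 (exponent in χ_B), largest block size 2 (exponent in m_B), 1 block (geometric multiplicity). This forces block sizes [2].
λ = 5: algebraic multiplicity 4 (exponent in χ_B), largest block size 2 (exponent in m_B), 3 blocks (geometric multiplicity). These force block sizes [2, 1, 1].

Jordan blocks: (0, 2), (5, 2), (5, 1), (5, 1)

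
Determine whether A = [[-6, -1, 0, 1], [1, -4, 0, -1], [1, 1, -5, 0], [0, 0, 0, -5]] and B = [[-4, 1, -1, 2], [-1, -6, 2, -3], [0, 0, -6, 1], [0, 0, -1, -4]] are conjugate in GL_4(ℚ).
Yes.

Two matrices over a field are similar if and only if they have the same invariant factors.

Both A and B have characteristic polynomial (x + 5)^4 and minimal polynomial (x + 5)^2. Computing further, both have invariant factors (x + 5)^2, (x + 5)^2. Hence A and B are similar.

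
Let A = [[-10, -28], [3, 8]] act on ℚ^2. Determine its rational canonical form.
The invariant factors of A (the non-unit diagonal entries of the Smith normal form of xI - A over ℚ[x]) are x^2 + 2x + 4, each dividing the next. The characteristic polynomial is their product, x^2 + 2x + 4.

The rational canonical form is the block-diagonal matrix of companion matrices C(f_i):
R = [[0, -4], [1, -2]].

Note the characteristic polynomial does not split into linear factors over ℚ, so A has no Jordan form over ℚ; the rational canonical form exists over any field.

R = [[0, -4], [1, -2]]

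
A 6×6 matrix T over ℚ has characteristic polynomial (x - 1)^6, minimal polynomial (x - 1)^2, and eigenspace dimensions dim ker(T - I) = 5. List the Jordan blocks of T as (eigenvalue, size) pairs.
λ = 1: algebraic multiplicity 6 (exponent in χ_T), largest block size 2 (exponent in m_T), 5 blocks (geometric multiplicity). These force block sizes [2, 1, 1, 1, 1].

Jordan blocks: (1, 2), (1, 1), (1, 1), (1, 1), (1, 1)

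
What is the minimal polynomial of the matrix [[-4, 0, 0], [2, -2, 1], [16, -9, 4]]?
m_A(x) = (x - 1)^2(x + 4)

The characteristic polynomial factors as (x - 1)^2(x + 4). The minimal polynomial is ∏(x - λ)^{k_λ} where k_λ is the size of the largest Jordan block at λ.

For λ = -4: rank(A + 4I) = 2, and the largest Jordan block has size 1 (the smallest k with rank((A + 4I)^k) = rank((A + 4I)^(k+1))).
For λ = 1: rank(A - I) = 2, and the largest Jordan block has size 2 (the smallest k with rank((A - I)^k) = rank((A - I)^(k+1))).

So m_A(x) = (x - 1)^2(x + 4).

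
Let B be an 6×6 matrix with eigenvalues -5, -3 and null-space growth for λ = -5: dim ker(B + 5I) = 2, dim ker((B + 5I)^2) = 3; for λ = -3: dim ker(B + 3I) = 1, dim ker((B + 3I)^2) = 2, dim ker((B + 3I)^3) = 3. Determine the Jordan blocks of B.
Jordan blocks: (-5, 2), (-5, 1), (-3, 3)

λ = -5: successive nullity increments [2, 1] count blocks of size ≥ k; block sizes are [2, 1].
λ = -3: successive nullity increments [1, 1, 1] count blocks of size ≥ k; block sizes are [3].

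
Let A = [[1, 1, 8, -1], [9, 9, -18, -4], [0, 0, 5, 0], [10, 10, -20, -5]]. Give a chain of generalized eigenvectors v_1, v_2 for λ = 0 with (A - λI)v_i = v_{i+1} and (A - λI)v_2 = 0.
We seek v_1 ∈ ker(A^2) \ ker(A), then set v_{i+1} = A v_i.

One such chain is v_1 = [[0, -1, 0, -2]]^T, v_2 = [[1, -1, 0, 0]]^T. Check: A v_2 = [[0, 0, 0, 0]]^T = 0.

v_1 = [[0, -1, 0, -2]]^T, v_2 = [[1, -1, 0, 0]]^T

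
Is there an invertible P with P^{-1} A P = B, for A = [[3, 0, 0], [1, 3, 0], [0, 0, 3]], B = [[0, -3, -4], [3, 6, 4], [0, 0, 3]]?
Two matrices over a field are similar if and only if they have the same invariant factors.

Both A and B have characteristic polynomial (x - 3)^3 and minimal polynomial (x - 3)^2. Computing further, both have invariant factors x - 3, (x - 3)^2. Hence A and B are similar.

Yes.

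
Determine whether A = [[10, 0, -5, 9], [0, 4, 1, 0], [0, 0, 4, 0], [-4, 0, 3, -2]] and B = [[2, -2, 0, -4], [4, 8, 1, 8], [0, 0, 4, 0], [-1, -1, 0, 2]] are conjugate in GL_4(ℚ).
Yes.

Two matrices over a field are similar if and only if they have the same invariant factors.

Both A and B have characteristic polynomial (x - 4)^4 and minimal polynomial (x - 4)^3. Computing further, both have invariant factors x - 4, (x - 4)^3. Hence A and B are similar.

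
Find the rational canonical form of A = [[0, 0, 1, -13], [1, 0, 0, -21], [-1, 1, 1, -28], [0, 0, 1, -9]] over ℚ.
R = [[0, 0, 0, -4], [1, 0, 0, -16], [0, 1, 0, -20], [0, 0, 1, -8]]

The invariant factors of A (the non-unit diagonal entries of the Smith normal form of xI - A over ℚ[x]) are (x^2 + 4x + 2)^2, each dividing the next. The characteristic polynomial is their product, (x^2 + 4x + 2)^2.

The rational canonical form is the block-diagonal matrix of companion matrices C(f_i):
R = [[0, 0, 0, -4], [1, 0, 0, -16], [0, 1, 0, -20], [0, 0, 1, -8]].

Note the characteristic polynomial does not split into linear factors over ℚ, so A has no Jordan form over ℚ; the rational canonical form exists over any field.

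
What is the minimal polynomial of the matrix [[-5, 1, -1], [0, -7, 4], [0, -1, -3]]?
m_A(x) = (x + 5)^3

The characteristic polynomial factors as (x + 5)^3. The minimal polynomial is ∏(x - λ)^{k_λ} where k_λ is the size of the largest Jordan block at λ.

For λ = -5: rank(A + 5I) = 2, and the largest Jordan block has size 3 (the smallest k with rank((A + 5I)^k) = rank((A + 5I)^(k+1))).

So m_A(x) = (x + 5)^3.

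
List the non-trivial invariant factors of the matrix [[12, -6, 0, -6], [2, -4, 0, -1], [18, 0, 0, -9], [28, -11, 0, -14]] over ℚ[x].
The Jordan structure of A has elementary divisors (x + 3)^2, x, x. Arranging the block sizes at each eigenvalue in decreasing order and taking row products gives the invariant factors.

Invariant factors (smallest first, each dividing the next): x, x(x + 3)^2.

Check: the last factor x(x + 3)^2 is the minimal polynomial, and the product x^2(x + 3)^2 is the characteristic polynomial.

x, x(x + 3)^2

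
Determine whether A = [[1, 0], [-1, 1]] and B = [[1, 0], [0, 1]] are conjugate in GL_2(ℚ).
No.

Both have characteristic polynomial (x - 1)^2, but the minimal polynomial of A is (x - 1)^2 while the minimal polynomial of B is x - 1. The minimal polynomial is a similarity invariant, so A and B are not similar.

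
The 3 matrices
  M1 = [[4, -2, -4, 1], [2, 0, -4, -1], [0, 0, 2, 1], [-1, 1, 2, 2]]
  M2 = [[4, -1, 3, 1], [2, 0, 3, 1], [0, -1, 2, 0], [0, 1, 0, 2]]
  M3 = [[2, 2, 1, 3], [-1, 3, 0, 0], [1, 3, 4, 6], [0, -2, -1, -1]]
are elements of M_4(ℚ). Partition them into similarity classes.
1 class: {M1, M2, M3}

Characteristic polynomials: χ_{M1} = (x - 2)^4, χ_{M2} = (x - 2)^4, χ_{M3} = (x - 2)^4.

{M1, M2, M3}: invariant factors x - 2, (x - 2)^3.

Matrices are similar if and only if their invariant-factor lists agree; the partition into similarity classes is {M1, M2, M3}.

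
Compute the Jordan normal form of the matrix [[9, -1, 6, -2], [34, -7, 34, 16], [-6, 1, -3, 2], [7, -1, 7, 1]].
J = [[-3, 1, 0, 0], [0, -3, 0, 0], [0, 0, 3, 1], [0, 0, 0, 3]]

The characteristic polynomial is det(xI - A) = (x - 3)^2(x + 3)^2, so the eigenvalues are -3 (algebraic multiplicity 2), 3 (algebraic multiplicity 2).

For λ = -3: rank(A + 3I) = 3, rank((A + 3I)^2) = 2. The eigenspace has dimension 4 - 3 = 1, so there is 1 Jordan block; the rank sequence gives block sizes [2].

For λ = 3: rank(A - 3I) = 3, rank((A - 3I)^2) = 2. The eigenspace has dimension 4 - 3 = 1, so there is 1 Jordan block; the rank sequence gives block sizes [2].

Assembling the blocks gives the Jordan form J above.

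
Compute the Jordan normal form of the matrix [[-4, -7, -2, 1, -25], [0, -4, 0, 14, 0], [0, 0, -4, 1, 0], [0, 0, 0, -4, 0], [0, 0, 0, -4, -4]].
The characteristic polynomial is det(xI - A) = (x + 4)^5, so the eigenvalues are -4 (algebraic multiplicity 5).

For λ = -4: rank(A + 4I) = 2, rank((A + 4I)^2) = 0. The eigenspace has dimension 5 - 2 = 3, so there are 3 Jordan blocks; the rank sequence gives block sizes [2, 2, 1].

Assembling the blocks gives the Jordan form J above.

J = [[-4, 1, 0, 0, 0], [0, -4, 0, 0, 0], [0, 0, -4, 1, 0], [0, 0, 0, -4, 0], [0, 0, 0, 0, -4]]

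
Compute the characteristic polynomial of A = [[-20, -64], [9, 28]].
χ_A(x) = (x - 4)^2

xI - A = [[x + 20, 64], [-9, x - 28]].

Expanding det(xI - A) along the first row:
det(xI - A) = + (x + 20)·det([[x - 28]]) - (64)·det([[-9]]).

Evaluating gives χ_A(x) = x^2 - 8x + 16 = (x - 4)^2.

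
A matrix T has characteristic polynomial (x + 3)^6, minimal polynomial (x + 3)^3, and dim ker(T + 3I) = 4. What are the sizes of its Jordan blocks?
Jordan blocks: (-3, 3), (-3, 1), (-3, 1), (-3, 1)

λ = -3: algebraic multiplicity 6 (exponent in χ_T), largest block size 3 (exponent in m_T), 4 blocks (geometric multiplicity). These force block sizes [3, 1, 1, 1].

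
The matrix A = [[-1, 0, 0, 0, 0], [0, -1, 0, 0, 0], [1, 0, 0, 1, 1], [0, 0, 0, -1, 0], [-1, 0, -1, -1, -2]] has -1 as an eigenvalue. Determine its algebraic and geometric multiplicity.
algebraic multiplicity 5, geometric multiplicity 4

The characteristic polynomial is (x + 1)^5, so the factor x + 1 appears with exponent 5: the algebraic multiplicity is 5.

rank(A + I) = 1, so the eigenspace has dimension 5 - 1 = 4: the geometric multiplicity is 4.

Since 4 < 5, A is not diagonalizable.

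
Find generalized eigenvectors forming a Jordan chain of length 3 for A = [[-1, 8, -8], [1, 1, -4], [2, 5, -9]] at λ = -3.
v_1 = [[1, 1, 1]]^T, v_2 = [[2, 1, 1]]^T, v_3 = [[4, 2, 3]]^T

We seek v_1 ∈ ker((A + 3I)^3) \ ker((A + 3I)^2), then set v_{i+1} = (A + 3I) v_i.

One such chain is v_1 = [[1, 1, 1]]^T, v_2 = [[2, 1, 1]]^T, v_3 = [[4, 2, 3]]^T. Check: (A + 3I) v_3 = [[0, 0, 0]]^T = 0.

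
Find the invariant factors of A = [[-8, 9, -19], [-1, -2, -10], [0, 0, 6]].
(x - 6)(x + 5)^2

The Jordan structure of A has elementary divisors (x + 5)^2, (x - 6). Arranging the block sizes at each eigenvalue in decreasing order and taking row products gives the invariant factors.

Invariant factors (smallest first, each dividing the next): (x - 6)(x + 5)^2.

Check: the last factor (x - 6)(x + 5)^2 is the minimal polynomial, and the product (x - 6)(x + 5)^2 is the characteristic polynomial.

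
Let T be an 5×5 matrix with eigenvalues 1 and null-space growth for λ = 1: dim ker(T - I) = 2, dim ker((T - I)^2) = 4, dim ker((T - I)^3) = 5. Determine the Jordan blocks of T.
λ = 1: successive nullity increments [2, 2, 1] count blocks of size ≥ k; block sizes are [3, 2].

Jordan blocks: (1, 3), (1, 2)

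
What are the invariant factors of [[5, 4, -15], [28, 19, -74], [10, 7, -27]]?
The Jordan structure of A has elementary divisors (x + 1)^3. Arranging the block sizes at each eigenvalue in decreasing order and taking row products gives the invariant factors.

Invariant factors (smallest first, each dividing the next): (x + 1)^3.

Check: the last factor (x + 1)^3 is the minimal polynomial, and the product (x + 1)^3 is the characteristic polynomial.

(x + 1)^3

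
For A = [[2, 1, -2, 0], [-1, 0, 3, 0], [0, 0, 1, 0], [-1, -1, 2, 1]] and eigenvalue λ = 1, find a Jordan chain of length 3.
We seek v_1 ∈ ker((A - I)^3) \ ker((A - I)^2), then set v_{i+1} = (A - I) v_i.

One such chain is v_1 = [[0, 2, 1, 2]]^T, v_2 = [[0, 1, 0, 0]]^T, v_3 = [[1, -1, 0, -1]]^T. Check: (A - I) v_3 = [[0, 0, 0, 0]]^T = 0.

v_1 = [[0, 2, 1, 2]]^T, v_2 = [[0, 1, 0, 0]]^T, v_3 = [[1, -1, 0, -1]]^T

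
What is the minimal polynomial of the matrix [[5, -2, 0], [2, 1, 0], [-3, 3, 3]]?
m_A(x) = (x - 3)^2

The characteristic polynomial factors as (x - 3)^3. The minimal polynomial is ∏(x - λ)^{k_λ} where k_λ is the size of the largest Jordan block at λ.

For λ = 3: rank(A - 3I) = 1, and the largest Jordan block has size 2 (the smallest k with rank((A - 3I)^k) = rank((A - 3I)^(k+1))).

So m_A(x) = (x - 3)^2.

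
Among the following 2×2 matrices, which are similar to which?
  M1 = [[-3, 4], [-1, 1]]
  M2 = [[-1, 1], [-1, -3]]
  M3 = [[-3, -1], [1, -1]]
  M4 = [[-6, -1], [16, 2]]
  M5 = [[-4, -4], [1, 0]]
2 classes: {M1}, {M2, M3, M4, M5}

Characteristic polynomials: χ_{M1} = (x + 1)^2, χ_{M2} = (x + 2)^2, χ_{M3} = (x + 2)^2, χ_{M4} = (x + 2)^2, χ_{M5} = (x + 2)^2.

{M1}: invariant factors (x + 1)^2.

{M2, M3, M4, M5}: invariant factors (x + 2)^2.

Matrices are similar if and only if their invariant-factor lists agree; the partition into similarity classes is {M1}, {M2, M3, M4, M5}.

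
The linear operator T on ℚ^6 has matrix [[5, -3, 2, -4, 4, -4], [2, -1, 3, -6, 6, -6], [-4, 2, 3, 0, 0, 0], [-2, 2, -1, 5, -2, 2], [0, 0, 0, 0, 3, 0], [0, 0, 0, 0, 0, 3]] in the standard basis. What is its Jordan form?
J = [[3, 1, 0, 0, 0, 0], [0, 3, 1, 0, 0, 0], [0, 0, 3, 0, 0, 0], [0, 0, 0, 3, 0, 0], [0, 0, 0, 0, 3, 0], [0, 0, 0, 0, 0, 3]]

The characteristic polynomial is det(xI - A) = (x - 3)^6, so the eigenvalues are 3 (algebraic multiplicity 6).

For λ = 3: rank(A - 3I) = 2, rank((A - 3I)^2) = 1, rank((A - 3I)^3) = 0. The eigenspace has dimension 6 - 2 = 4, so there are 4 Jordan blocks; the rank sequence gives block sizes [3, 1, 1, 1].

Assembling the blocks gives the Jordan form J above.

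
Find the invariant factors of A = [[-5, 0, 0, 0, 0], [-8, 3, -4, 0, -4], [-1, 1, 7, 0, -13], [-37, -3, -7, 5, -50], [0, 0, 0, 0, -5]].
x + 5, (x - 5)^3(x + 5)

The Jordan structure of A has elementary divisors (x + 5), (x + 5), (x - 5)^3. Arranging the block sizes at each eigenvalue in decreasing order and taking row products gives the invariant factors.

Invariant factors (smallest first, each dividing the next): x + 5, (x - 5)^3(x + 5).

Check: the last factor (x - 5)^3(x + 5) is the minimal polynomial, and the product (x - 5)^3(x + 5)^2 is the characteristic polynomial.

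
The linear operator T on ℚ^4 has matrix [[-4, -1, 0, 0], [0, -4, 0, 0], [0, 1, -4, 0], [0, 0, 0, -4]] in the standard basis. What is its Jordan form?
J = [[-4, 1, 0, 0], [0, -4, 0, 0], [0, 0, -4, 0], [0, 0, 0, -4]]

The characteristic polynomial is det(xI - A) = (x + 4)^4, so the eigenvalues are -4 (algebraic multiplicity 4).

For λ = -4: rank(A + 4I) = 1, rank((A + 4I)^2) = 0. The eigenspace has dimension 4 - 1 = 3, so there are 3 Jordan blocks; the rank sequence gives block sizes [2, 1, 1].

Assembling the blocks gives the Jordan form J above.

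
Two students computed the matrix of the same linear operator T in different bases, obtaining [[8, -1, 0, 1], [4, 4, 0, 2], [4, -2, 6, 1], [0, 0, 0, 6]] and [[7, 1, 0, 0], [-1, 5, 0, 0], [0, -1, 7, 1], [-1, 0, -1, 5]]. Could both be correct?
Yes.

Two matrices over a field are similar if and only if they have the same invariant factors.

Both A and B have characteristic polynomial (x - 6)^4 and minimal polynomial (x - 6)^2. Computing further, both have invariant factors (x - 6)^2, (x - 6)^2. Hence A and B are similar.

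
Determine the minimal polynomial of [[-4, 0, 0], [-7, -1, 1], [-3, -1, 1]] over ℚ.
The characteristic polynomial factors as x^2(x + 4). The minimal polynomial is ∏(x - λ)^{k_λ} where k_λ is the size of the largest Jordan block at λ.

For λ = -4: rank(A + 4I) = 2, and the largest Jordan block has size 1 (the smallest k with rank((A + 4I)^k) = rank((A + 4I)^(k+1))).
For λ = 0: rank(A) = 2, and the largest Jordan block has size 2 (the smallest k with rank(A^k) = rank(A^(k+1))).

So m_A(x) = x^2(x + 4).

m_A(x) = x^2(x + 4)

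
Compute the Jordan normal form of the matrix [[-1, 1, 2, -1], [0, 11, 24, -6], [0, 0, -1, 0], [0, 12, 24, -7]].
The characteristic polynomial is det(xI - A) = (x - 5)(x + 1)^3, so the eigenvalues are -1 (algebraic multiplicity 3), 5 (algebraic multiplicity 1).

For λ = -1: rank(A + I) = 2, rank((A + I)^2) = 1. The eigenspace has dimension 4 - 2 = 2, so there are 2 Jordan blocks; the rank sequence gives block sizes [2, 1].

For λ = 5: algebraic multiplicity 1 gives one 1×1 block.

Assembling the blocks gives the Jordan form J above.

J = [[-1, 1, 0, 0], [0, -1, 0, 0], [0, 0, -1, 0], [0, 0, 0, 5]]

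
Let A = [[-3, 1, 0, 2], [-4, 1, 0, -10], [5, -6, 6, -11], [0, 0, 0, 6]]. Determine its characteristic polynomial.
xI - A = [[x + 3, -1, 0, -2], [4, x - 1, 0, 10], [-5, 6, x - 6, 11], [0, 0, 0, x - 6]].

Expanding det(xI - A) along the first row:
det(xI - A) = + (x + 3)·det([[x - 1, 0, 10], [6, x - 6, 11], [0, 0, x - 6]]) - (-1)·det([[4, 0, 10], [-5, x - 6, 11], [0, 0, x - 6]]) + (0)·det([[4, x - 1, 10], [-5, 6, 11], [0, 0, x - 6]]) - (-2)·det([[4, x - 1, 0], [-5, 6, x - 6], [0, 0, 0]]).

Evaluating gives χ_A(x) = x^4 - 10x^3 + 13x^2 + 60x + 36 = (x - 6)^2(x + 1)^2.

χ_A(x) = (x - 6)^2(x + 1)^2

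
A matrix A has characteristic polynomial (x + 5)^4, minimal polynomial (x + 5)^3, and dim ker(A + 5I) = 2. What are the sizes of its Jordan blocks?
Jordan blocks: (-5, 3), (-5, 1)

λ = -5: algebraic multiplicity 4 (exponent in χ_A), largest block size 3 (exponent in m_A), 2 blocks (geometric multiplicity). These force block sizes [3, 1].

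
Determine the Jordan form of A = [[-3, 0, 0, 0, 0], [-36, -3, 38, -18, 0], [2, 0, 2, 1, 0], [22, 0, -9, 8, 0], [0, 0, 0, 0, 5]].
The characteristic polynomial is det(xI - A) = (x - 5)^3(x + 3)^2, so the eigenvalues are -3 (algebraic multiplicity 2), 5 (algebraic multiplicity 3).

For λ = -3: rank(A + 3I) = 3. The eigenspace has dimension 5 - 3 = 2, so there are 2 Jordan blocks; the rank sequence gives block sizes [1, 1].

For λ = 5: rank(A - 5I) = 3, rank((A - 5I)^2) = 2. The eigenspace has dimension 5 - 3 = 2, so there are 2 Jordan blocks; the rank sequence gives block sizes [2, 1].

Assembling the blocks gives the Jordan form J above.

J = [[-3, 0, 0, 0, 0], [0, -3, 0, 0, 0], [0, 0, 5, 1, 0], [0, 0, 0, 5, 0], [0, 0, 0, 0, 5]]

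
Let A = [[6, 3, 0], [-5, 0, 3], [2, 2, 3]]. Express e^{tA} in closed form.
e^{tA} = [[(-3*t^2 + 3*t + 1)*e^{3*t}, 3*t*e^{3*t}, 9*t^2*e^{3*t}/2], [t*(3*t - 5)*e^{3*t}, (1 - 3*t)*e^{3*t}, 3*t*(2 - 3*t)*e^{3*t}/2], [2*t*(1 - t)*e^{3*t}, 2*t*e^{3*t}, (3*t^2 + 1)*e^{3*t}]]

A has Jordan form J = [[3, 1, 0], [0, 3, 1], [0, 0, 3]] with A = PJP^{-1}, so e^{tA} = P e^{tJ} P^{-1}.

For a Jordan block J_k(λ), e^{tJ_k(λ)} = e^{λt} · (I + tN + t^2 N^2/2! + ... + t^{k-1} N^{k-1}/(k-1)!) where N is the nilpotent superdiagonal part.

Assembling the blocks and conjugating back gives the entries of e^{tA} as shown above.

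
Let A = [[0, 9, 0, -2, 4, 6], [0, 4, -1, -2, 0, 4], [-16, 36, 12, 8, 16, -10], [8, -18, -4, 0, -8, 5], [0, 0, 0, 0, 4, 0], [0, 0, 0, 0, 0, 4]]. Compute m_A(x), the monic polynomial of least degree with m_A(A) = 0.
The characteristic polynomial factors as (x - 4)^6. The minimal polynomial is ∏(x - λ)^{k_λ} where k_λ is the size of the largest Jordan block at λ.

For λ = 4: rank(A - 4I) = 3, and the largest Jordan block has size 3 (the smallest k with rank((A - 4I)^k) = rank((A - 4I)^(k+1))).

So m_A(x) = (x - 4)^3.

m_A(x) = (x - 4)^3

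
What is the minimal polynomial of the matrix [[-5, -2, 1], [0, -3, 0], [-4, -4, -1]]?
m_A(x) = (x + 3)^2

The characteristic polynomial factors as (x + 3)^3. The minimal polynomial is ∏(x - λ)^{k_λ} where k_λ is the size of the largest Jordan block at λ.

For λ = -3: rank(A + 3I) = 1, and the largest Jordan block has size 2 (the smallest k with rank((A + 3I)^k) = rank((A + 3I)^(k+1))).

So m_A(x) = (x + 3)^2.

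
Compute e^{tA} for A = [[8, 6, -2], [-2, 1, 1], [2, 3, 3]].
A has Jordan form J = [[4, 1, 0], [0, 4, 0], [0, 0, 4]] with A = PJP^{-1}, so e^{tA} = P e^{tJ} P^{-1}.

For a Jordan block J_k(λ), e^{tJ_k(λ)} = e^{λt} · (I + tN + t^2 N^2/2! + ... + t^{k-1} N^{k-1}/(k-1)!) where N is the nilpotent superdiagonal part.

Assembling the blocks and conjugating back gives the entries of e^{tA} as shown above.

e^{tA} = [[(4*t + 1)*e^{4*t}, 6*t*e^{4*t}, -2*t*e^{4*t}], [-2*t*e^{4*t}, (1 - 3*t)*e^{4*t}, t*e^{4*t}], [2*t*e^{4*t}, 3*t*e^{4*t}, (1 - t)*e^{4*t}]]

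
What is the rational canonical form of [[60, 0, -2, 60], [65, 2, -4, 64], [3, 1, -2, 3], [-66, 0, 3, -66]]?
The invariant factors of A (the non-unit diagonal entries of the Smith normal form of xI - A over ℚ[x]) are (x - 3)(x + 1)(x + 4)^2, each dividing the next. The characteristic polynomial is their product, (x - 3)(x + 1)(x + 4)^2.

The rational canonical form is the block-diagonal matrix of companion matrices C(f_i):
R = [[0, 0, 0, 48], [1, 0, 0, 56], [0, 1, 0, 3], [0, 0, 1, -6]].

R = [[0, 0, 0, 48], [1, 0, 0, 56], [0, 1, 0, 3], [0, 0, 1, -6]]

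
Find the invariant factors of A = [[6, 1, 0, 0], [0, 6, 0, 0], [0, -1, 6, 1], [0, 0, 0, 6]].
(x - 6)^2, (x - 6)^2

The Jordan structure of A has elementary divisors (x - 6)^2, (x - 6)^2. Arranging the block sizes at each eigenvalue in decreasing order and taking row products gives the invariant factors.

Invariant factors (smallest first, each dividing the next): (x - 6)^2, (x - 6)^2.

Check: the last factor (x - 6)^2 is the minimal polynomial, and the product (x - 6)^4 is the characteristic polynomial.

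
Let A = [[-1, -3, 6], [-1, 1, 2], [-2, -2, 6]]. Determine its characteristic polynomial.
xI - A = [[x + 1, 3, -6], [1, x - 1, -2], [2, 2, x - 6]].

Expanding det(xI - A) along the first row:
det(xI - A) = + (x + 1)·det([[x - 1, -2], [2, x - 6]]) - (3)·det([[1, -2], [2, x - 6]]) + (-6)·det([[1, x - 1], [2, 2]]).

Evaluating gives χ_A(x) = x^3 - 6x^2 + 12x - 8 = (x - 2)^3.

χ_A(x) = (x - 2)^3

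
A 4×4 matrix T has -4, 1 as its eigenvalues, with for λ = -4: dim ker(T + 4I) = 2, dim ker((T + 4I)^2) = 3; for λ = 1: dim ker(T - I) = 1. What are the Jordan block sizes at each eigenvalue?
Jordan blocks: (-4, 2), (-4, 1), (1, 1)

λ = -4: successive nullity increments [2, 1] count blocks of size ≥ k; block sizes are [2, 1].
λ = 1: successive nullity increments [1] count blocks of size ≥ k; block sizes are [1].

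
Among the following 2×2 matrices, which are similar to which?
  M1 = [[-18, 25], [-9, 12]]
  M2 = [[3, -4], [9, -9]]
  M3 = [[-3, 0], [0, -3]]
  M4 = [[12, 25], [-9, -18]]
Characteristic polynomials: χ_{M1} = (x + 3)^2, χ_{M2} = (x + 3)^2, χ_{M3} = (x + 3)^2, χ_{M4} = (x + 3)^2.

{M1, M2, M4}: invariant factors (x + 3)^2.

{M3}: invariant factors x + 3, x + 3.

Matrices are similar if and only if their invariant-factor lists agree; the partition into similarity classes is {M1, M2, M4}, {M3}.

2 classes: {M1, M2, M4}, {M3}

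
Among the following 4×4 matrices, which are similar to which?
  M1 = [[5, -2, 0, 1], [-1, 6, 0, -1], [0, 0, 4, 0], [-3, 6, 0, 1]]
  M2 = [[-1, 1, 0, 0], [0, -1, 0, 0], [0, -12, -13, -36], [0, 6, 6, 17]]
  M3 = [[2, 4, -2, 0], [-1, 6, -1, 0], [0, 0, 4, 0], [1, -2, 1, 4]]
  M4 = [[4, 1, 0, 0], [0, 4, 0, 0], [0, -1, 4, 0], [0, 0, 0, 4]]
Characteristic polynomials: χ_{M1} = (x - 4)^4, χ_{M2} = (x - 5)(x + 1)^3, χ_{M3} = (x - 4)^4, χ_{M4} = (x - 4)^4.

{M1, M3, M4}: invariant factors x - 4, x - 4, (x - 4)^2.

{M2}: invariant factors x + 1, (x - 5)(x + 1)^2.

Matrices are similar if and only if their invariant-factor lists agree; the partition into similarity classes is {M1, M3, M4}, {M2}.

2 classes: {M1, M3, M4}, {M2}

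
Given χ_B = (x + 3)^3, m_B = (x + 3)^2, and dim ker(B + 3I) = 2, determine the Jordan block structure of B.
λ = -3: algebraic multiplicity 3 (exponent in χ_B), largest block size 2 (exponent in m_B), 2 blocks (geometric multiplicity). These force block sizes [2, 1].

Jordan blocks: (-3, 2), (-3, 1)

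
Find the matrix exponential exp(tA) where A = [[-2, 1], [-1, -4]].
A has Jordan form J = [[-3, 1], [0, -3]] with A = PJP^{-1}, so e^{tA} = P e^{tJ} P^{-1}.

For a Jordan block J_k(λ), e^{tJ_k(λ)} = e^{λt} · (I + tN + t^2 N^2/2! + ... + t^{k-1} N^{k-1}/(k-1)!) where N is the nilpotent superdiagonal part.

Assembling the blocks and conjugating back gives the entries of e^{tA} as shown above.

e^{tA} = [[(t + 1)*e^{-3*t}, t*e^{-3*t}], [-t*e^{-3*t}, (1 - t)*e^{-3*t}]]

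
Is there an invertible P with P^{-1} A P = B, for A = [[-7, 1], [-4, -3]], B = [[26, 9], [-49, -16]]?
No.

trace(A) = -10 but trace(B) = 10. The trace is a similarity invariant, so A and B are not similar.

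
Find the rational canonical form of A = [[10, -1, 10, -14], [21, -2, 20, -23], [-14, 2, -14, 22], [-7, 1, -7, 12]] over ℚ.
The invariant factors of A (the non-unit diagonal entries of the Smith normal form of xI - A over ℚ[x]) are (x - 6)(x^3 - 4x - 1), each dividing the next. The characteristic polynomial is their product, (x - 6)(x^3 - 4x - 1).

The rational canonical form is the block-diagonal matrix of companion matrices C(f_i):
R = [[0, 0, 0, -6], [1, 0, 0, -23], [0, 1, 0, 4], [0, 0, 1, 6]].

Note the characteristic polynomial does not split into linear factors over ℚ, so A has no Jordan form over ℚ; the rational canonical form exists over any field.

R = [[0, 0, 0, -6], [1, 0, 0, -23], [0, 1, 0, 4], [0, 0, 1, 6]]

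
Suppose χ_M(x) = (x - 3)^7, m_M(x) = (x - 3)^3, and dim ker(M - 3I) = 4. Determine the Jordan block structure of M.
Jordan blocks: (3, 3), (3, 2), (3, 1), (3, 1)

λ = 3: algebraic multiplicity 7 (exponent in χ_M), largest block size 3 (exponent in m_M), 4 blocks (geometric multiplicity). These force block sizes [3, 2, 1, 1].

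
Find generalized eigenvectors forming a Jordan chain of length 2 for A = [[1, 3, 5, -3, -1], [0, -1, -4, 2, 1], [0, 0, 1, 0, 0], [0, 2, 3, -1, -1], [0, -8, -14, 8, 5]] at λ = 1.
We seek v_1 ∈ ker((A - I)^2) \ ker(A - I), then set v_{i+1} = (A - I) v_i.

One such chain is v_1 = [[0, 0, -2, -4, 1]]^T, v_2 = [[1, 1, 0, 1, 0]]^T. Check: (A - I) v_2 = [[0, 0, 0, 0, 0]]^T = 0.

v_1 = [[0, 0, -2, -4, 1]]^T, v_2 = [[1, 1, 0, 1, 0]]^T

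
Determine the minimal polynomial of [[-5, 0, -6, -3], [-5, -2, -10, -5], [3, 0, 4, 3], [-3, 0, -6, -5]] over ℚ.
m_A(x) = (x + 2)^2

The characteristic polynomial factors as (x + 2)^4. The minimal polynomial is ∏(x - λ)^{k_λ} where k_λ is the size of the largest Jordan block at λ.

For λ = -2: rank(A + 2I) = 1, and the largest Jordan block has size 2 (the smallest k with rank((A + 2I)^k) = rank((A + 2I)^(k+1))).

So m_A(x) = (x + 2)^2.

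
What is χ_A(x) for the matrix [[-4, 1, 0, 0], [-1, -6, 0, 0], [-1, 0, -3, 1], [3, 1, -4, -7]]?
xI - A = [[x + 4, -1, 0, 0], [1, x + 6, 0, 0], [1, 0, x + 3, -1], [-3, -1, 4, x + 7]].

Expanding det(xI - A) along the first row:
det(xI - A) = + (x + 4)·det([[x + 6, 0, 0], [0, x + 3, -1], [-1, 4, x + 7]]) - (-1)·det([[1, 0, 0], [1, x + 3, -1], [-3, 4, x + 7]]) + (0)·det([[1, x + 6, 0], [1, 0, -1], [-3, -1, x + 7]]) - (0)·det([[1, x + 6, 0], [1, 0, x + 3], [-3, -1, 4]]).

Evaluating gives χ_A(x) = x^4 + 20x^3 + 150x^2 + 500x + 625 = (x + 5)^4.

χ_A(x) = (x + 5)^4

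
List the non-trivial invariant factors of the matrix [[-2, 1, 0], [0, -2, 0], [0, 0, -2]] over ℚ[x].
The Jordan structure of A has elementary divisors (x + 2)^2, (x + 2). Arranging the block sizes at each eigenvalue in decreasing order and taking row products gives the invariant factors.

Invariant factors (smallest first, each dividing the next): x + 2, (x + 2)^2.

Check: the last factor (x + 2)^2 is the minimal polynomial, and the product (x + 2)^3 is the characteristic polynomial.

x + 2, (x + 2)^2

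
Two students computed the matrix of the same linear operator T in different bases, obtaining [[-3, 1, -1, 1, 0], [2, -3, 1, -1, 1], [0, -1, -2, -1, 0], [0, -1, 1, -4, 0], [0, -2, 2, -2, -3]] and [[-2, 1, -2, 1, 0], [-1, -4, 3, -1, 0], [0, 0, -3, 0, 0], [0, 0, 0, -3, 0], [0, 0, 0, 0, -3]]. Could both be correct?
Yes.

Two matrices over a field are similar if and only if they have the same invariant factors.

Both A and B have characteristic polynomial (x + 3)^5 and minimal polynomial (x + 3)^3. Computing further, both have invariant factors x + 3, x + 3, (x + 3)^3. Hence A and B are similar.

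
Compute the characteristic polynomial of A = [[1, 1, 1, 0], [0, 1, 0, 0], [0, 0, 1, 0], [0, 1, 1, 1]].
χ_A(x) = (x - 1)^4

xI - A = [[x - 1, -1, -1, 0], [0, x - 1, 0, 0], [0, 0, x - 1, 0], [0, -1, -1, x - 1]].

Expanding det(xI - A) along the first row:
det(xI - A) = + (x - 1)·det([[x - 1, 0, 0], [0, x - 1, 0], [-1, -1, x - 1]]) - (-1)·det([[0, 0, 0], [0, x - 1, 0], [0, -1, x - 1]]) + (-1)·det([[0, x - 1, 0], [0, 0, 0], [0, -1, x - 1]]) - (0)·det([[0, x - 1, 0], [0, 0, x - 1], [0, -1, -1]]).

Evaluating gives χ_A(x) = x^4 - 4x^3 + 6x^2 - 4x + 1 = (x - 1)^4.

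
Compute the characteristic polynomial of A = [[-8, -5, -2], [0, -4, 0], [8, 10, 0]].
χ_A(x) = (x + 4)^3

xI - A = [[x + 8, 5, 2], [0, x + 4, 0], [-8, -10, x]].

Expanding det(xI - A) along the first row:
det(xI - A) = + (x + 8)·det([[x + 4, 0], [-10, x]]) - (5)·det([[0, 0], [-8, x]]) + (2)·det([[0, x + 4], [-8, -10]]).

Evaluating gives χ_A(x) = x^3 + 12x^2 + 48x + 64 = (x + 4)^3.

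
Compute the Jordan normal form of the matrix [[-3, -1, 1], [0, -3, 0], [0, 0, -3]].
The characteristic polynomial is det(xI - A) = (x + 3)^3, so the eigenvalues are -3 (algebraic multiplicity 3).

For λ = -3: rank(A + 3I) = 1, rank((A + 3I)^2) = 0. The eigenspace has dimension 3 - 1 = 2, so there are 2 Jordan blocks; the rank sequence gives block sizes [2, 1].

Assembling the blocks gives the Jordan form J above.

J = [[-3, 1, 0], [0, -3, 0], [0, 0, -3]]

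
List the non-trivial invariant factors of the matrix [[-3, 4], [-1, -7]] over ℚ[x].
The Jordan structure of A has elementary divisors (x + 5)^2. Arranging the block sizes at each eigenvalue in decreasing order and taking row products gives the invariant factors.

Invariant factors (smallest first, each dividing the next): (x + 5)^2.

Check: the last factor (x + 5)^2 is the minimal polynomial, and the product (x + 5)^2 is the characteristic polynomial.

(x + 5)^2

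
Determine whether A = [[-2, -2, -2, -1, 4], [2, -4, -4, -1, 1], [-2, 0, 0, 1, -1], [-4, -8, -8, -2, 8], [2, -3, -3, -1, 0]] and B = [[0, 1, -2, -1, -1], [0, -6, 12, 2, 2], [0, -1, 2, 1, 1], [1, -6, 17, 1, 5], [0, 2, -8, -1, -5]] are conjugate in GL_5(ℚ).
Two matrices over a field are similar if and only if they have the same invariant factors.

Both A and B have characteristic polynomial x^3(x + 4)^2 and minimal polynomial x^3(x + 4)^2. Computing further, both have invariant factors x^3(x + 4)^2. Hence A and B are similar.

Yes.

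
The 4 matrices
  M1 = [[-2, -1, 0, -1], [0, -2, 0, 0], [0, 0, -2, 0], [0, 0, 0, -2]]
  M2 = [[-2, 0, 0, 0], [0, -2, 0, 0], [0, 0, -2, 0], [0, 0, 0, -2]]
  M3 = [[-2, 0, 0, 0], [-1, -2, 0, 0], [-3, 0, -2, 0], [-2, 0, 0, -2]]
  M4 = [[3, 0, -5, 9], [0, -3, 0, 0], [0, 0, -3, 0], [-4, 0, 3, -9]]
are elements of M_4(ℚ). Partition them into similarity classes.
Characteristic polynomials: χ_{M1} = (x + 2)^4, χ_{M2} = (x + 2)^4, χ_{M3} = (x + 2)^4, χ_{M4} = (x + 3)^4.

{M1, M3}: invariant factors x + 2, x + 2, (x + 2)^2.

{M2}: invariant factors x + 2, x + 2, x + 2, x + 2.

{M4}: invariant factors x + 3, (x + 3)^3.

Matrices are similar if and only if their invariant-factor lists agree; the partition into similarity classes is {M1, M3}, {M2}, {M4}.

3 classes: {M1, M3}, {M2}, {M4}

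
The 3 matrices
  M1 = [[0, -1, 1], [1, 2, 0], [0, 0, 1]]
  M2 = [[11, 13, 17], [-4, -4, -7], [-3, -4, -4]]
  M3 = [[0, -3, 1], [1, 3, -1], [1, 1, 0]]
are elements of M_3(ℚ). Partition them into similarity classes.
Characteristic polynomials: χ_{M1} = (x - 1)^3, χ_{M2} = (x - 1)^3, χ_{M3} = (x - 1)^3.

{M1, M2, M3}: invariant factors (x - 1)^3.

Matrices are similar if and only if their invariant-factor lists agree; the partition into similarity classes is {M1, M2, M3}.

1 class: {M1, M2, M3}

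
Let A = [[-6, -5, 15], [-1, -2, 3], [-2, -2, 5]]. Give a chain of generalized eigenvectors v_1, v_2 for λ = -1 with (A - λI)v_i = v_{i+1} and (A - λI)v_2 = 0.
v_1 = [[-7, 0, -2]]^T, v_2 = [[5, 1, 2]]^T

We seek v_1 ∈ ker((A + I)^2) \ ker(A + I), then set v_{i+1} = (A + I) v_i.

One such chain is v_1 = [[-7, 0, -2]]^T, v_2 = [[5, 1, 2]]^T. Check: (A + I) v_2 = [[0, 0, 0]]^T = 0.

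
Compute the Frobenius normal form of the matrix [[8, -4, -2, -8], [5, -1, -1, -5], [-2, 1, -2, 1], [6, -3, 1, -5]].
R = [[0, 0, 0, 0], [1, 0, 0, -4], [0, 1, 0, -2], [0, 0, 1, 0]]

The invariant factors of A (the non-unit diagonal entries of the Smith normal form of xI - A over ℚ[x]) are x(x^3 + 2x + 4), each dividing the next. The characteristic polynomial is their product, x(x^3 + 2x + 4).

The rational canonical form is the block-diagonal matrix of companion matrices C(f_i):
R = [[0, 0, 0, 0], [1, 0, 0, -4], [0, 1, 0, -2], [0, 0, 1, 0]].

Note the characteristic polynomial does not split into linear factors over ℚ, so A has no Jordan form over ℚ; the rational canonical form exists over any field.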